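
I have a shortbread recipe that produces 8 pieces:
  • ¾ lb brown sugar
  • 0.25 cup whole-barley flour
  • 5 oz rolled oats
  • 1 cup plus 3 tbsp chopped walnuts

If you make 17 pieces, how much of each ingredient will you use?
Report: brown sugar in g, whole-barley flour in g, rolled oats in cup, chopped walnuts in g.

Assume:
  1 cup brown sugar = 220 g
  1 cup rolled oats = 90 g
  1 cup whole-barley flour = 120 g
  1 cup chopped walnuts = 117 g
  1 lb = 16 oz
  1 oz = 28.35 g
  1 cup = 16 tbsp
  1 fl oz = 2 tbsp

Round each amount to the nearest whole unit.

Scaling factor: 17/8 = 2.125.
brown sugar: 0.75 lb × 17/8 × 16 oz/lb × 28.35 g/oz ≈ 723 g
whole-barley flour: 0.25 cup × 17/8 × 120 g/cup ≈ 64 g
rolled oats: 5 oz × 17/8 × 28.35 g/oz ÷ 90 g/cup ≈ 3 cup
chopped walnuts: (1 cup + 3 tbsp = 1.1875 cup) × 17/8 × 117 g/cup ≈ 295 g

brown sugar: 723 g; whole-barley flour: 64 g; rolled oats: 3 cup; chopped walnuts: 295 g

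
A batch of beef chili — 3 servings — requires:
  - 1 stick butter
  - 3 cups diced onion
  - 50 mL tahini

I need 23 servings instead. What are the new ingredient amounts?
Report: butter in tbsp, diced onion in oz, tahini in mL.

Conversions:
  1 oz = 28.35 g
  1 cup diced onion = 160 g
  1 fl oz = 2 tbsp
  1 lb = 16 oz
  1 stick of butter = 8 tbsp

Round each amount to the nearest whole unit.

butter: 61 tbsp; diced onion: 130 oz; tahini: 383 mL

Scaling factor: 23/3.
butter: 1 stick × 23/3 × 8 tbsp/stick ≈ 61 tbsp
diced onion: 3 cup × 23/3 × 160 g/cup ÷ 28.35 g/oz ≈ 130 oz
tahini: 50 mL × 23/3 ≈ 383 mL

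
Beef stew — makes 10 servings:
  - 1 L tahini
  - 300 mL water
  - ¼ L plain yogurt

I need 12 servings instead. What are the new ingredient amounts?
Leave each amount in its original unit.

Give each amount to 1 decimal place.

tahini: 1.2 L; water: 360.0 mL; plain yogurt: 0.3 L

Scaling factor: 12/10 = 6/5 = 1.2.
tahini: 1 L × 6/5 = 1.2 L
water: 300 mL × 6/5 = 360.0 mL
plain yogurt: 0.25 L × 6/5 = 0.3 L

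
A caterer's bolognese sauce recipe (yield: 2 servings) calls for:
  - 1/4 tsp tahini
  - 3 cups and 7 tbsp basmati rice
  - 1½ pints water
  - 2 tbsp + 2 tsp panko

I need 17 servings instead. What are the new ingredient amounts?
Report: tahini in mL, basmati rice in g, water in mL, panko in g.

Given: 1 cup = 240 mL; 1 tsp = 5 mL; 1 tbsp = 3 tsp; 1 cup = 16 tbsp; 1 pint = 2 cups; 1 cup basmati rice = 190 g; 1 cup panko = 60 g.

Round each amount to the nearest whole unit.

tahini: 11 mL; basmati rice: 5552 g; water: 6120 mL; panko: 85 g

Scaling factor: 17/2 = 8.5.
tahini: 0.25 tsp × 17/2 × 5 mL/tsp ≈ 11 mL
basmati rice: (3 cup + 7 tbsp = 3.4375 cup) × 17/2 × 190 g/cup ≈ 5552 g
water: 1.5 pint × 17/2 × 2 cup/pint × 240 mL/cup = 6120 mL
panko: (2 tbsp + 2 tsp = 8/3 tbsp) × 17/2 ÷ 16 tbsp/cup × 60 g/cup = 85 g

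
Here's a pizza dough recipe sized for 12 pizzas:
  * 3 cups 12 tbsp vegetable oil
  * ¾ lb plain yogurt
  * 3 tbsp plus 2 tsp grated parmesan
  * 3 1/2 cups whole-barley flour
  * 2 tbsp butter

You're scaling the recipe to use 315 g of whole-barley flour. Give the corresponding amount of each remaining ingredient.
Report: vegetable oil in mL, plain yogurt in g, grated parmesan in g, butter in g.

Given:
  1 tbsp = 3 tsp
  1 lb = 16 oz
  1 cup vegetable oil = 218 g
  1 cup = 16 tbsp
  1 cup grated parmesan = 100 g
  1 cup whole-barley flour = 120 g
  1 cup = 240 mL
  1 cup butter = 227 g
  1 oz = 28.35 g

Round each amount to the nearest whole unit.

vegetable oil: 675 mL; plain yogurt: 255 g; grated parmesan: 17 g; butter: 21 g

The original recipe has 420 g of whole-barley flour, so the scaling factor is 315 ÷ 420 = 3/4 = 0.75.
vegetable oil: (3 cup + 12 tbsp = 3.75 cup) × 3/4 × 240 mL/cup = 675 mL
plain yogurt: 0.75 lb × 3/4 × 16 oz/lb × 28.35 g/oz ≈ 255 g
grated parmesan: (3 tbsp + 2 tsp = 11/3 tbsp) × 3/4 ÷ 16 tbsp/cup × 100 g/cup ≈ 17 g
butter: 2 tbsp × 3/4 ÷ 16 tbsp/cup × 227 g/cup ≈ 21 g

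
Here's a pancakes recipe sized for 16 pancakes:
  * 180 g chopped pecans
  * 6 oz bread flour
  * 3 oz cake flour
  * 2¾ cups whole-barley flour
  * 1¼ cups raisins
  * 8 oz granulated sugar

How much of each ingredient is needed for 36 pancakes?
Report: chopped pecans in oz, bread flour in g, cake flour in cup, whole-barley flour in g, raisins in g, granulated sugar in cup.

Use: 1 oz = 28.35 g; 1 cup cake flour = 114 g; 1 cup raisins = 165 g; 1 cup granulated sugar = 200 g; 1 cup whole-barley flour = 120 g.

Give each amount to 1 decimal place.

Scaling factor: 36/16 = 9/4 = 2.25.
chopped pecans: 180 g × 9/4 ÷ 28.35 g/oz ≈ 14.3 oz
bread flour: 6 oz × 9/4 × 28.35 g/oz ≈ 382.7 g
cake flour: 3 oz × 9/4 × 28.35 g/oz ÷ 114 g/cup ≈ 1.7 cup
whole-barley flour: 2.75 cup × 9/4 × 120 g/cup = 742.5 g
raisins: 1.25 cup × 9/4 × 165 g/cup ≈ 464.1 g
granulated sugar: 8 oz × 9/4 × 28.35 g/oz ÷ 200 g/cup ≈ 2.6 cup

chopped pecans: 14.3 oz; bread flour: 382.7 g; cake flour: 1.7 cup; whole-barley flour: 742.5 g; raisins: 464.1 g; granulated sugar: 2.6 cup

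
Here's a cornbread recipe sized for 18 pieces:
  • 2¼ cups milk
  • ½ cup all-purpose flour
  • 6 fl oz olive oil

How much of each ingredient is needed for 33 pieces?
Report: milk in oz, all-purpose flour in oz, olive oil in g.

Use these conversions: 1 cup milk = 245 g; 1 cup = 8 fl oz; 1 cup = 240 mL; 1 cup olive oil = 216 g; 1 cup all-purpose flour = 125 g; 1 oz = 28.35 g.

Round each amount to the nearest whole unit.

Scaling factor: 33/18 = 11/6.
milk: 2.25 cup × 11/6 × 245 g/cup ÷ 28.35 g/oz ≈ 36 oz
all-purpose flour: 0.5 cup × 11/6 × 125 g/cup ÷ 28.35 g/oz ≈ 4 oz
olive oil: 6 fl oz × 11/6 ÷ 8 fl oz/cup × 216 g/cup = 297 g

milk: 36 oz; all-purpose flour: 4 oz; olive oil: 297 g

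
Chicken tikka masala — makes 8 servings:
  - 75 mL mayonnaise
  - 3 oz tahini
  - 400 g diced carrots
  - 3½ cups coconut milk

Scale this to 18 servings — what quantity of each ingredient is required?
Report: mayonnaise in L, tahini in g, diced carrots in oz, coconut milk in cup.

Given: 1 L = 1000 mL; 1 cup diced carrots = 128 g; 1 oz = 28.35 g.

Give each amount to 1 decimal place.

mayonnaise: 0.2 L; tahini: 191.4 g; diced carrots: 31.7 oz; coconut milk: 7.9 cup

Scaling factor: 18/8 = 9/4 = 2.25.
mayonnaise: 75 mL × 9/4 ÷ 1000 mL/L ≈ 0.2 L
tahini: 3 oz × 9/4 × 28.35 g/oz ≈ 191.4 g
diced carrots: 400 g × 9/4 ÷ 28.35 g/oz ≈ 31.7 oz
coconut milk: 3.5 cup × 9/4 ≈ 7.9 cup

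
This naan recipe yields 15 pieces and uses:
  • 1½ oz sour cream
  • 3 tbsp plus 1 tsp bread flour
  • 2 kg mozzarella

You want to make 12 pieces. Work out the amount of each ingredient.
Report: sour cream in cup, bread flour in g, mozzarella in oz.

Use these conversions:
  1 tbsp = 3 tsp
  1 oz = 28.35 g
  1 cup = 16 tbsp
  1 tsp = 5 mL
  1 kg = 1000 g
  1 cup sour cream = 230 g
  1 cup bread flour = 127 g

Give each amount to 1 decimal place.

sour cream: 0.1 cup; bread flour: 21.2 g; mozzarella: 56.4 oz

Scaling factor: 12/15 = 4/5 = 0.8.
sour cream: 1.5 oz × 4/5 × 28.35 g/oz ÷ 230 g/cup ≈ 0.1 cup
bread flour: (3 tbsp + 1 tsp = 10/3 tbsp) × 4/5 ÷ 16 tbsp/cup × 127 g/cup ≈ 21.2 g
mozzarella: 2 kg × 4/5 × 1000 g/kg ÷ 28.35 g/oz ≈ 56.4 oz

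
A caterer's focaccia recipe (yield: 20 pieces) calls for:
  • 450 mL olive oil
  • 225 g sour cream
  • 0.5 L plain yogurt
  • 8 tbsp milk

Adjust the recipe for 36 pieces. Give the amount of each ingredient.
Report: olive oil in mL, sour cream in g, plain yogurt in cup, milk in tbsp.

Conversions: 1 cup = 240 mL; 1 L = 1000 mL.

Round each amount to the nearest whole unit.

olive oil: 810 mL; sour cream: 405 g; plain yogurt: 4 cup; milk: 14 tbsp

Scaling factor: 36/20 = 9/5 = 1.8.
olive oil: 450 mL × 9/5 = 810 mL
sour cream: 225 g × 9/5 = 405 g
plain yogurt: 0.5 L × 9/5 × 1000 mL/L ÷ 240 mL/cup ≈ 4 cup
milk: 8 tbsp × 9/5 ≈ 14 tbsp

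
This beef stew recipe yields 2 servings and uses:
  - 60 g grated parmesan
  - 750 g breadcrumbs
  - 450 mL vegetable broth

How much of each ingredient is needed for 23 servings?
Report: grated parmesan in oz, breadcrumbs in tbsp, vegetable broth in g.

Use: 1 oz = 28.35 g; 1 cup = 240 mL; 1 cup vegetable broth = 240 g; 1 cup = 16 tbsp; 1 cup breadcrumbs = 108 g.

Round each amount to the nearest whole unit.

grated parmesan: 24 oz; breadcrumbs: 1278 tbsp; vegetable broth: 5175 g

Scaling factor: 23/2 = 11.5.
grated parmesan: 60 g × 23/2 ÷ 28.35 g/oz ≈ 24 oz
breadcrumbs: 750 g × 23/2 ÷ 108 g/cup × 16 tbsp/cup ≈ 1278 tbsp
vegetable broth: 450 mL × 23/2 ÷ 240 mL/cup × 240 g/cup = 5175 g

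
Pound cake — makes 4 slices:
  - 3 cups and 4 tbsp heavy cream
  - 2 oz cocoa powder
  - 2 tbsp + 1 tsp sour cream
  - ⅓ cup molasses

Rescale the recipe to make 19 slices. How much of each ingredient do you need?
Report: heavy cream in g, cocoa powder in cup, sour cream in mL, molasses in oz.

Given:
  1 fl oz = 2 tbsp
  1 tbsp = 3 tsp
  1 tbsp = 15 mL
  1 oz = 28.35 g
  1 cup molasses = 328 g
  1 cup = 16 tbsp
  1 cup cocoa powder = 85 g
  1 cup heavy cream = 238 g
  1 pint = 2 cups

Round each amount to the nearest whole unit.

heavy cream: 3674 g; cocoa powder: 3 cup; sour cream: 166 mL; molasses: 18 oz

Scaling factor: 19/4 = 4.75.
heavy cream: (3 cup + 4 tbsp = 3.25 cup) × 19/4 × 238 g/cup ≈ 3674 g
cocoa powder: 2 oz × 19/4 × 28.35 g/oz ÷ 85 g/cup ≈ 3 cup
sour cream: (2 tbsp + 1 tsp = 7/3 tbsp) × 19/4 × 15 mL/tbsp ≈ 166 mL
molasses: 1/3 cup × 19/4 × 328 g/cup ÷ 28.35 g/oz ≈ 18 oz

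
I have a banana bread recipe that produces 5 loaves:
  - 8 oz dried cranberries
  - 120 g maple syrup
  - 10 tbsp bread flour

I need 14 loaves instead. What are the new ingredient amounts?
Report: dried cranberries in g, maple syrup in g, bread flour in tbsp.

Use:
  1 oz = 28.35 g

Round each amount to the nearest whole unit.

Scaling factor: 14/5 = 2.8.
dried cranberries: 8 oz × 14/5 × 28.35 g/oz ≈ 635 g
maple syrup: 120 g × 14/5 = 336 g
bread flour: 10 tbsp × 14/5 = 28 tbsp

dried cranberries: 635 g; maple syrup: 336 g; bread flour: 28 tbsp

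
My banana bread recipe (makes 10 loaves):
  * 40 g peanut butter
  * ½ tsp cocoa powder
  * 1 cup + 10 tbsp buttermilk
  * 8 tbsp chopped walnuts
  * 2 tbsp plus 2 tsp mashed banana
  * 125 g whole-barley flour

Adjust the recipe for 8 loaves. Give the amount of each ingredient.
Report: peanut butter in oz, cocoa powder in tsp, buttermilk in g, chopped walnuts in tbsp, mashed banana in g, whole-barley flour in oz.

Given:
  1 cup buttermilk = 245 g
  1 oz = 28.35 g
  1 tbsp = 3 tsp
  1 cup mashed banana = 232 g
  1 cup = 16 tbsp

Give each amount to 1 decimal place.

peanut butter: 1.1 oz; cocoa powder: 0.4 tsp; buttermilk: 318.5 g; chopped walnuts: 6.4 tbsp; mashed banana: 30.9 g; whole-barley flour: 3.5 oz

Scaling factor: 8/10 = 4/5 = 0.8.
peanut butter: 40 g × 4/5 ÷ 28.35 g/oz ≈ 1.1 oz
cocoa powder: 0.5 tsp × 4/5 = 0.4 tsp
buttermilk: (1 cup + 10 tbsp = 1.625 cup) × 4/5 × 245 g/cup = 318.5 g
chopped walnuts: 8 tbsp × 4/5 = 6.4 tbsp
mashed banana: (2 tbsp + 2 tsp = 8/3 tbsp) × 4/5 ÷ 16 tbsp/cup × 232 g/cup ≈ 30.9 g
whole-barley flour: 125 g × 4/5 ÷ 28.35 g/oz ≈ 3.5 oz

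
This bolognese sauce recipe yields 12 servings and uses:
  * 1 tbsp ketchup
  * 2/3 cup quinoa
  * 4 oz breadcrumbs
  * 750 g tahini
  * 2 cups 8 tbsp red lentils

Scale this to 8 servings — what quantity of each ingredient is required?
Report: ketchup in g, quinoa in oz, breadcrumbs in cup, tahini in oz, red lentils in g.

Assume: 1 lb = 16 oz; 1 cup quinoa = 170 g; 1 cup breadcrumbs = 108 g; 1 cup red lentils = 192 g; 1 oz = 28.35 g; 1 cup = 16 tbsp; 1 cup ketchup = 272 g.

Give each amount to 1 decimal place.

ketchup: 11.3 g; quinoa: 2.7 oz; breadcrumbs: 0.7 cup; tahini: 17.6 oz; red lentils: 320.0 g

Scaling factor: 8/12 = 2/3.
ketchup: 1 tbsp × 2/3 ÷ 16 tbsp/cup × 272 g/cup ≈ 11.3 g
quinoa: 2/3 cup × 2/3 × 170 g/cup ÷ 28.35 g/oz ≈ 2.7 oz
breadcrumbs: 4 oz × 2/3 × 28.35 g/oz ÷ 108 g/cup = 0.7 cup
tahini: 750 g × 2/3 ÷ 28.35 g/oz ≈ 17.6 oz
red lentils: (2 cup + 8 tbsp = 2.5 cup) × 2/3 × 192 g/cup = 320.0 g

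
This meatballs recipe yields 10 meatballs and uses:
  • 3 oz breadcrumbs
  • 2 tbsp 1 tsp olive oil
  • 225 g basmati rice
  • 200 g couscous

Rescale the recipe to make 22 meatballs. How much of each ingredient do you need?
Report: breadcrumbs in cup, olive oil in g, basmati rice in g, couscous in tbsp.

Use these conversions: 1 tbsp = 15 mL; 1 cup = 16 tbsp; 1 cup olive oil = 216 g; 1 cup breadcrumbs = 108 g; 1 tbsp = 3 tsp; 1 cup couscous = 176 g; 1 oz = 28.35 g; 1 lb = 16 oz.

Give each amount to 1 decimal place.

breadcrumbs: 1.7 cup; olive oil: 69.3 g; basmati rice: 495.0 g; couscous: 40.0 tbsp

Scaling factor: 22/10 = 11/5 = 2.2.
breadcrumbs: 3 oz × 11/5 × 28.35 g/oz ÷ 108 g/cup ≈ 1.7 cup
olive oil: (2 tbsp + 1 tsp = 7/3 tbsp) × 11/5 ÷ 16 tbsp/cup × 216 g/cup = 69.3 g
basmati rice: 225 g × 11/5 = 495.0 g
couscous: 200 g × 11/5 ÷ 176 g/cup × 16 tbsp/cup = 40.0 tbsp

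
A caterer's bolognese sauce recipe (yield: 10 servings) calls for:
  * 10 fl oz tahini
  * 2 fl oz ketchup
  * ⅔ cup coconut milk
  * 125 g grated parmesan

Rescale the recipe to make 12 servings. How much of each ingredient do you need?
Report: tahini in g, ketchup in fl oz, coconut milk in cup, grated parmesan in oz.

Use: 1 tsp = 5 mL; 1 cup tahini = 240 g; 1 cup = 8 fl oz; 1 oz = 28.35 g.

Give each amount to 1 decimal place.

tahini: 360.0 g; ketchup: 2.4 fl oz; coconut milk: 0.8 cup; grated parmesan: 5.3 oz

Scaling factor: 12/10 = 6/5 = 1.2.
tahini: 10 fl oz × 6/5 ÷ 8 fl oz/cup × 240 g/cup = 360.0 g
ketchup: 2 fl oz × 6/5 = 2.4 fl oz
coconut milk: 2/3 cup × 6/5 = 0.8 cup
grated parmesan: 125 g × 6/5 ÷ 28.35 g/oz ≈ 5.3 oz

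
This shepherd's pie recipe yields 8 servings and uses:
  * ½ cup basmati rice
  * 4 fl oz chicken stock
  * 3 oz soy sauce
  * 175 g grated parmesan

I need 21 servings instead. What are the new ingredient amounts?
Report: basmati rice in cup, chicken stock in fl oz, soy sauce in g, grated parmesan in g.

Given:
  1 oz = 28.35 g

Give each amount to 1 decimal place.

Scaling factor: 21/8 = 2.625.
basmati rice: 0.5 cup × 21/8 ≈ 1.3 cup
chicken stock: 4 fl oz × 21/8 = 10.5 fl oz
soy sauce: 3 oz × 21/8 × 28.35 g/oz ≈ 223.3 g
grated parmesan: 175 g × 21/8 ≈ 459.4 g

basmati rice: 1.3 cup; chicken stock: 10.5 fl oz; soy sauce: 223.3 g; grated parmesan: 459.4 g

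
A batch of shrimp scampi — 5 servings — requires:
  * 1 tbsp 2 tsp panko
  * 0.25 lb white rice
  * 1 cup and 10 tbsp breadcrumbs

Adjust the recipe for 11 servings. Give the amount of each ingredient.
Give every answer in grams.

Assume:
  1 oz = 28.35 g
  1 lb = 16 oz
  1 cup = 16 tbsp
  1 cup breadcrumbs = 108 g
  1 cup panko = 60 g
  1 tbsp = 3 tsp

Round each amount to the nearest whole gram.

Scaling factor: 11/5 = 2.2.
panko: (1 tbsp + 2 tsp = 5/3 tbsp) × 11/5 ÷ 16 tbsp/cup × 60 g/cup ≈ 14 g
white rice: 0.25 lb × 11/5 × 16 oz/lb × 28.35 g/oz ≈ 249 g
breadcrumbs: (1 cup + 10 tbsp = 1.625 cup) × 11/5 × 108 g/cup ≈ 386 g

panko: 14 g; white rice: 249 g; breadcrumbs: 386 g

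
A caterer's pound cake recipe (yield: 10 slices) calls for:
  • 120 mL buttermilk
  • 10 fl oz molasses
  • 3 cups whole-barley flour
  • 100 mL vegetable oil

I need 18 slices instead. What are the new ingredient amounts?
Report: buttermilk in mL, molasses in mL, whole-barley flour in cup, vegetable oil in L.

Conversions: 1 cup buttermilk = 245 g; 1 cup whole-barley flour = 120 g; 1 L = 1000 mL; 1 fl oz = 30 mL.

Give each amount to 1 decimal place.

buttermilk: 216.0 mL; molasses: 540.0 mL; whole-barley flour: 5.4 cup; vegetable oil: 0.2 L

Scaling factor: 18/10 = 9/5 = 1.8.
buttermilk: 120 mL × 9/5 = 216.0 mL
molasses: 10 fl oz × 9/5 × 30 mL/fl oz = 540.0 mL
whole-barley flour: 3 cup × 9/5 = 5.4 cup
vegetable oil: 100 mL × 9/5 ÷ 1000 mL/L ≈ 0.2 L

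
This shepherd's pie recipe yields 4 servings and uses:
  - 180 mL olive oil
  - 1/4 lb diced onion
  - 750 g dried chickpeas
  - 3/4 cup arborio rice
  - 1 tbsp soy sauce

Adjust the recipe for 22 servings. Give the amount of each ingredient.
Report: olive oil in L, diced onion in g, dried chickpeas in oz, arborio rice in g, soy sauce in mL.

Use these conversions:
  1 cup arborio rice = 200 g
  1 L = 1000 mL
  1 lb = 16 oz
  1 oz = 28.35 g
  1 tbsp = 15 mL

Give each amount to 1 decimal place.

Scaling factor: 22/4 = 11/2 = 5.5.
olive oil: 180 mL × 11/2 ÷ 1000 mL/L ≈ 1.0 L
diced onion: 0.25 lb × 11/2 × 16 oz/lb × 28.35 g/oz = 623.7 g
dried chickpeas: 750 g × 11/2 ÷ 28.35 g/oz ≈ 145.5 oz
arborio rice: 0.75 cup × 11/2 × 200 g/cup = 825.0 g
soy sauce: 1 tbsp × 11/2 × 15 mL/tbsp = 82.5 mL

olive oil: 1.0 L; diced onion: 623.7 g; dried chickpeas: 145.5 oz; arborio rice: 825.0 g; soy sauce: 82.5 mL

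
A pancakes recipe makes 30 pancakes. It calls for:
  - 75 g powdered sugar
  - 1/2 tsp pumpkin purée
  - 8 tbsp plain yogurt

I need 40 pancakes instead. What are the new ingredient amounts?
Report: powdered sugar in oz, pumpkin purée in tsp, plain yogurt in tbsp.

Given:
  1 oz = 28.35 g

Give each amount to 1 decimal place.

Scaling factor: 40/30 = 4/3.
powdered sugar: 75 g × 4/3 ÷ 28.35 g/oz ≈ 3.5 oz
pumpkin purée: 0.5 tsp × 4/3 ≈ 0.7 tsp
plain yogurt: 8 tbsp × 4/3 ≈ 10.7 tbsp

powdered sugar: 3.5 oz; pumpkin purée: 0.7 tsp; plain yogurt: 10.7 tbsp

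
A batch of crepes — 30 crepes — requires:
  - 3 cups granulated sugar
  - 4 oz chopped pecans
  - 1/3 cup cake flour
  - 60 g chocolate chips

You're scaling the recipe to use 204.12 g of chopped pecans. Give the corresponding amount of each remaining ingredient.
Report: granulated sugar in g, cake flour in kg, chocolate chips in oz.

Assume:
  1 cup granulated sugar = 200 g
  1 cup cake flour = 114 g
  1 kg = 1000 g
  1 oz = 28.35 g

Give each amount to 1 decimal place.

granulated sugar: 1080.0 g; cake flour: 0.1 kg; chocolate chips: 3.8 oz

The original recipe has 113.4 g of chopped pecans, so the scaling factor is 204.12 ÷ 113.4 = 9/5 = 1.8.
granulated sugar: 3 cup × 9/5 × 200 g/cup = 1080.0 g
cake flour: 1/3 cup × 9/5 × 114 g/cup ÷ 1000 g/kg ≈ 0.1 kg
chocolate chips: 60 g × 9/5 ÷ 28.35 g/oz ≈ 3.8 oz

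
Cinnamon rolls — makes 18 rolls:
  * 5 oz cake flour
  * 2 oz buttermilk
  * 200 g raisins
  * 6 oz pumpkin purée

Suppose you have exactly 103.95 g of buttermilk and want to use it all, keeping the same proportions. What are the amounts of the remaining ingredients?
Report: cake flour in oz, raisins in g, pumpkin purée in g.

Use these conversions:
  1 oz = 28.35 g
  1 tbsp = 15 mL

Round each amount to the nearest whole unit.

The original recipe has 56.7 g of buttermilk, so the scaling factor is 103.95 ÷ 56.7 = 11/6.
cake flour: 5 oz × 11/6 ≈ 9 oz
raisins: 200 g × 11/6 ≈ 367 g
pumpkin purée: 6 oz × 11/6 × 28.35 g/oz ≈ 312 g

cake flour: 9 oz; raisins: 367 g; pumpkin purée: 312 g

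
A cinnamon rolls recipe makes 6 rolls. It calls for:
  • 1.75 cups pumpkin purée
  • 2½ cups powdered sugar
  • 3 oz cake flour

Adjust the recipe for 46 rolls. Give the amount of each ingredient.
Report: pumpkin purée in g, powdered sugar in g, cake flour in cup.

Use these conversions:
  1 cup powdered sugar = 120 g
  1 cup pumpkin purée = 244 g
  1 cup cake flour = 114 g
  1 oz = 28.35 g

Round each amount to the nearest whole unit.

Scaling factor: 46/6 = 23/3.
pumpkin purée: 1.75 cup × 23/3 × 244 g/cup ≈ 3274 g
powdered sugar: 2.5 cup × 23/3 × 120 g/cup = 2300 g
cake flour: 3 oz × 23/3 × 28.35 g/oz ÷ 114 g/cup ≈ 6 cup

pumpkin purée: 3274 g; powdered sugar: 2300 g; cake flour: 6 cup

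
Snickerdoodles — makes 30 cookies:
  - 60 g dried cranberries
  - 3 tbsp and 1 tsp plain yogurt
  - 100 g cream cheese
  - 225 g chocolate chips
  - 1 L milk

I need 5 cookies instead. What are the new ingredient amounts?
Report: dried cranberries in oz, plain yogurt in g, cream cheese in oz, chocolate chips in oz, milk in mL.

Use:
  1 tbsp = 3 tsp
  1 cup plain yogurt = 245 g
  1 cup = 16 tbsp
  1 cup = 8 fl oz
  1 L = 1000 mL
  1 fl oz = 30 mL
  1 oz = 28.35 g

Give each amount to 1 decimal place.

dried cranberries: 0.4 oz; plain yogurt: 8.5 g; cream cheese: 0.6 oz; chocolate chips: 1.3 oz; milk: 166.7 mL

Scaling factor: 5/30 = 1/6.
dried cranberries: 60 g × 1/6 ÷ 28.35 g/oz ≈ 0.4 oz
plain yogurt: (3 tbsp + 1 tsp = 10/3 tbsp) × 1/6 ÷ 16 tbsp/cup × 245 g/cup ≈ 8.5 g
cream cheese: 100 g × 1/6 ÷ 28.35 g/oz ≈ 0.6 oz
chocolate chips: 225 g × 1/6 ÷ 28.35 g/oz ≈ 1.3 oz
milk: 1 L × 1/6 × 1000 mL/L ≈ 166.7 mL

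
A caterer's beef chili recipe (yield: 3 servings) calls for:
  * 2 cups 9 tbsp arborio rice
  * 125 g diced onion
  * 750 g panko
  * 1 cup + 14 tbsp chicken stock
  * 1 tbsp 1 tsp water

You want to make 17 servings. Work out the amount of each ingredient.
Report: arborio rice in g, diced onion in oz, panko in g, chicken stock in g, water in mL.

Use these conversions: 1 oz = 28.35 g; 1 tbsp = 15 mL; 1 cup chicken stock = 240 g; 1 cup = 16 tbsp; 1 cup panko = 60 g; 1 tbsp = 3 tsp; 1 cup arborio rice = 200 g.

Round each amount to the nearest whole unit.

arborio rice: 2904 g; diced onion: 25 oz; panko: 4250 g; chicken stock: 2550 g; water: 113 mL

Scaling factor: 17/3.
arborio rice: (2 cup + 9 tbsp = 2.5625 cup) × 17/3 × 200 g/cup ≈ 2904 g
diced onion: 125 g × 17/3 ÷ 28.35 g/oz ≈ 25 oz
panko: 750 g × 17/3 = 4250 g
chicken stock: (1 cup + 14 tbsp = 1.875 cup) × 17/3 × 240 g/cup = 2550 g
water: (1 tbsp + 1 tsp = 4/3 tbsp) × 17/3 × 15 mL/tbsp ≈ 113 mL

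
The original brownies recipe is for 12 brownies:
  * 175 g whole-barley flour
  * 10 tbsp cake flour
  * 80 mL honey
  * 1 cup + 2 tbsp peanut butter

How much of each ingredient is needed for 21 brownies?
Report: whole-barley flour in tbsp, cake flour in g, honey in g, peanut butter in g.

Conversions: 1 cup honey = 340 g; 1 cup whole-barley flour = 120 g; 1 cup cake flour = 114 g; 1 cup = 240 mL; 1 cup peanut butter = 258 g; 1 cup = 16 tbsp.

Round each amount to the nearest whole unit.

whole-barley flour: 41 tbsp; cake flour: 125 g; honey: 198 g; peanut butter: 508 g

Scaling factor: 21/12 = 7/4 = 1.75.
whole-barley flour: 175 g × 7/4 ÷ 120 g/cup × 16 tbsp/cup ≈ 41 tbsp
cake flour: 10 tbsp × 7/4 ÷ 16 tbsp/cup × 114 g/cup ≈ 125 g
honey: 80 mL × 7/4 ÷ 240 mL/cup × 340 g/cup ≈ 198 g
peanut butter: (1 cup + 2 tbsp = 1.125 cup) × 7/4 × 258 g/cup ≈ 508 g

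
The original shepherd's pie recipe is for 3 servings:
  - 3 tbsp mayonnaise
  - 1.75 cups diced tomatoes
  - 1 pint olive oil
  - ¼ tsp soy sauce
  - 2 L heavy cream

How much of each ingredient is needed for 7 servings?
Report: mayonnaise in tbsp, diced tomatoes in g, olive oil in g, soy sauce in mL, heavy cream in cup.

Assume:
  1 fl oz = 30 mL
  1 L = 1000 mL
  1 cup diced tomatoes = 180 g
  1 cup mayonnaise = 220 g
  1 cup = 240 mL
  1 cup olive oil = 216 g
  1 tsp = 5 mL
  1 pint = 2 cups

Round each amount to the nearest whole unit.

mayonnaise: 7 tbsp; diced tomatoes: 735 g; olive oil: 1008 g; soy sauce: 3 mL; heavy cream: 19 cup

Scaling factor: 7/3.
mayonnaise: 3 tbsp × 7/3 = 7 tbsp
diced tomatoes: 1.75 cup × 7/3 × 180 g/cup = 735 g
olive oil: 1 pint × 7/3 × 2 cup/pint × 216 g/cup = 1008 g
soy sauce: 0.25 tsp × 7/3 × 5 mL/tsp ≈ 3 mL
heavy cream: 2 L × 7/3 × 1000 mL/L ÷ 240 mL/cup ≈ 19 cup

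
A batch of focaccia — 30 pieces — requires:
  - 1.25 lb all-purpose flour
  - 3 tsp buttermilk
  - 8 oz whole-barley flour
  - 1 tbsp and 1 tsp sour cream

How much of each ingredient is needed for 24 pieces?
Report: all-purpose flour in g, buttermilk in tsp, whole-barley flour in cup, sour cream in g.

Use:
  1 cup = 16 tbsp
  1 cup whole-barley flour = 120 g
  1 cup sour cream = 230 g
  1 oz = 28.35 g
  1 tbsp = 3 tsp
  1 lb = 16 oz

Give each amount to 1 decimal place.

all-purpose flour: 453.6 g; buttermilk: 2.4 tsp; whole-barley flour: 1.5 cup; sour cream: 15.3 g

Scaling factor: 24/30 = 4/5 = 0.8.
all-purpose flour: 1.25 lb × 4/5 × 16 oz/lb × 28.35 g/oz = 453.6 g
buttermilk: 3 tsp × 4/5 = 2.4 tsp
whole-barley flour: 8 oz × 4/5 × 28.35 g/oz ÷ 120 g/cup ≈ 1.5 cup
sour cream: (1 tbsp + 1 tsp = 4/3 tbsp) × 4/5 ÷ 16 tbsp/cup × 230 g/cup ≈ 15.3 g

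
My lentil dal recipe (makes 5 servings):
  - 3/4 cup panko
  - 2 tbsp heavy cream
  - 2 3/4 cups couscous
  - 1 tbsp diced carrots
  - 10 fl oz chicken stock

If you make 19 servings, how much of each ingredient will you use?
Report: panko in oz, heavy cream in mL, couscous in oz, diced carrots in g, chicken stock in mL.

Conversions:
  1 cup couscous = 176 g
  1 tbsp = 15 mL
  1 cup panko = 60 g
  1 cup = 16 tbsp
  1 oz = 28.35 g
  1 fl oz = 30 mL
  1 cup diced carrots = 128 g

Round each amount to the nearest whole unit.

Scaling factor: 19/5 = 3.8.
panko: 0.75 cup × 19/5 × 60 g/cup ÷ 28.35 g/oz ≈ 6 oz
heavy cream: 2 tbsp × 19/5 × 15 mL/tbsp = 114 mL
couscous: 2.75 cup × 19/5 × 176 g/cup ÷ 28.35 g/oz ≈ 65 oz
diced carrots: 1 tbsp × 19/5 ÷ 16 tbsp/cup × 128 g/cup ≈ 30 g
chicken stock: 10 fl oz × 19/5 × 30 mL/fl oz = 1140 mL

panko: 6 oz; heavy cream: 114 mL; couscous: 65 oz; diced carrots: 30 g; chicken stock: 1140 mL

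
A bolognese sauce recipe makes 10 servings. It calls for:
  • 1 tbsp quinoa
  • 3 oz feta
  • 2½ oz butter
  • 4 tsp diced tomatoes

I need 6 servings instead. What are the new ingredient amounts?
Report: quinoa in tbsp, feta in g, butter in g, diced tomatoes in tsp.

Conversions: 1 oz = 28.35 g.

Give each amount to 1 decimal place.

Scaling factor: 6/10 = 3/5 = 0.6.
quinoa: 1 tbsp × 3/5 = 0.6 tbsp
feta: 3 oz × 3/5 × 28.35 g/oz ≈ 51.0 g
butter: 2.5 oz × 3/5 × 28.35 g/oz ≈ 42.5 g
diced tomatoes: 4 tsp × 3/5 = 2.4 tsp

quinoa: 0.6 tbsp; feta: 51.0 g; butter: 42.5 g; diced tomatoes: 2.4 tsp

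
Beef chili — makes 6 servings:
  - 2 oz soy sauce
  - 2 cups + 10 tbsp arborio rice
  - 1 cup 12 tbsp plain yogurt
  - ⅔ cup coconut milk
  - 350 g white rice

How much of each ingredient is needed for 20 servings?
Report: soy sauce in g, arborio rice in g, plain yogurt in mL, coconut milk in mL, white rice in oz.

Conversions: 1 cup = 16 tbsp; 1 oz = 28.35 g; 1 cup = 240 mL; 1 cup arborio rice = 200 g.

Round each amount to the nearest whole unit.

Scaling factor: 20/6 = 10/3.
soy sauce: 2 oz × 10/3 × 28.35 g/oz = 189 g
arborio rice: (2 cup + 10 tbsp = 2.625 cup) × 10/3 × 200 g/cup = 1750 g
plain yogurt: (1 cup + 12 tbsp = 1.75 cup) × 10/3 × 240 mL/cup = 1400 mL
coconut milk: 2/3 cup × 10/3 × 240 mL/cup ≈ 533 mL
white rice: 350 g × 10/3 ÷ 28.35 g/oz ≈ 41 oz

soy sauce: 189 g; arborio rice: 1750 g; plain yogurt: 1400 mL; coconut milk: 533 mL; white rice: 41 oz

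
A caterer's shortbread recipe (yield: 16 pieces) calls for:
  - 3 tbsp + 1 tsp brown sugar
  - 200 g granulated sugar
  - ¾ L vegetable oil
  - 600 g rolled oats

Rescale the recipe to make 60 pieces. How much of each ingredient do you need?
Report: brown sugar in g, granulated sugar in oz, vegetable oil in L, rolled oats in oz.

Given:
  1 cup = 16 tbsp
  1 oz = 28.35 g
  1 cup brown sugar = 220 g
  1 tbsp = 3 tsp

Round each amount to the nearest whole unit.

brown sugar: 172 g; granulated sugar: 26 oz; vegetable oil: 3 L; rolled oats: 79 oz

Scaling factor: 60/16 = 15/4 = 3.75.
brown sugar: (3 tbsp + 1 tsp = 10/3 tbsp) × 15/4 ÷ 16 tbsp/cup × 220 g/cup ≈ 172 g
granulated sugar: 200 g × 15/4 ÷ 28.35 g/oz ≈ 26 oz
vegetable oil: 0.75 L × 15/4 ≈ 3 L
rolled oats: 600 g × 15/4 ÷ 28.35 g/oz ≈ 79 oz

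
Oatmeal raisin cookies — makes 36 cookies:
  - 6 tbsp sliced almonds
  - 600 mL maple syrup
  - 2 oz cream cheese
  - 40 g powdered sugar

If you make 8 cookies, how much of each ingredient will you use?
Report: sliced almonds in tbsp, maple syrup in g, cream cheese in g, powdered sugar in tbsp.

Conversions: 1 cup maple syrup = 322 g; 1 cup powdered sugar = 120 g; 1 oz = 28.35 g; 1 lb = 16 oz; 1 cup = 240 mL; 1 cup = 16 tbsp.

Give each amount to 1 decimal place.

Scaling factor: 8/36 = 2/9.
sliced almonds: 6 tbsp × 2/9 ≈ 1.3 tbsp
maple syrup: 600 mL × 2/9 ÷ 240 mL/cup × 322 g/cup ≈ 178.9 g
cream cheese: 2 oz × 2/9 × 28.35 g/oz = 12.6 g
powdered sugar: 40 g × 2/9 ÷ 120 g/cup × 16 tbsp/cup ≈ 1.2 tbsp

sliced almonds: 1.3 tbsp; maple syrup: 178.9 g; cream cheese: 12.6 g; powdered sugar: 1.2 tbsp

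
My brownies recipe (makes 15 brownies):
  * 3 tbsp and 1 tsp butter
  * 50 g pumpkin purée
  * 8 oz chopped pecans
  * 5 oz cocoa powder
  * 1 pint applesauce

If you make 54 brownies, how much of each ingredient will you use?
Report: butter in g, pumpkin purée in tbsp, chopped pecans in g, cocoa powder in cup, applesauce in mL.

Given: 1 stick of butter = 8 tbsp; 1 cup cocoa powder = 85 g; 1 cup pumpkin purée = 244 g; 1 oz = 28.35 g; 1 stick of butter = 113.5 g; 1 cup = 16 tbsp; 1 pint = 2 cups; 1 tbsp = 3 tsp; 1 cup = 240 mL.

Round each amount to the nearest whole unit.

butter: 170 g; pumpkin purée: 12 tbsp; chopped pecans: 816 g; cocoa powder: 6 cup; applesauce: 1728 mL

Scaling factor: 54/15 = 18/5 = 3.6.
butter: (3 tbsp + 1 tsp = 10/3 tbsp) × 18/5 ÷ 8 tbsp/stick × 113.5 g/stick ≈ 170 g
pumpkin purée: 50 g × 18/5 ÷ 244 g/cup × 16 tbsp/cup ≈ 12 tbsp
chopped pecans: 8 oz × 18/5 × 28.35 g/oz ≈ 816 g
cocoa powder: 5 oz × 18/5 × 28.35 g/oz ÷ 85 g/cup ≈ 6 cup
applesauce: 1 pint × 18/5 × 2 cup/pint × 240 mL/cup = 1728 mL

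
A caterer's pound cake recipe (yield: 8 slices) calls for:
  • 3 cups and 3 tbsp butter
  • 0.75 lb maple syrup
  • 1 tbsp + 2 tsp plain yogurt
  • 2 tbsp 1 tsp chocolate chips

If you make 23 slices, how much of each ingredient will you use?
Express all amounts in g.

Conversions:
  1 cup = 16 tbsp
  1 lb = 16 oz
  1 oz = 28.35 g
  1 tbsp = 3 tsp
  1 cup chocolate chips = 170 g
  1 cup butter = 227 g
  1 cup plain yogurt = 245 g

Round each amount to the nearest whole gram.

butter: 2080 g; maple syrup: 978 g; plain yogurt: 73 g; chocolate chips: 71 g

Scaling factor: 23/8 = 2.875.
butter: (3 cup + 3 tbsp = 3.1875 cup) × 23/8 × 227 g/cup ≈ 2080 g
maple syrup: 0.75 lb × 23/8 × 16 oz/lb × 28.35 g/oz ≈ 978 g
plain yogurt: (1 tbsp + 2 tsp = 5/3 tbsp) × 23/8 ÷ 16 tbsp/cup × 245 g/cup ≈ 73 g
chocolate chips: (2 tbsp + 1 tsp = 7/3 tbsp) × 23/8 ÷ 16 tbsp/cup × 170 g/cup ≈ 71 g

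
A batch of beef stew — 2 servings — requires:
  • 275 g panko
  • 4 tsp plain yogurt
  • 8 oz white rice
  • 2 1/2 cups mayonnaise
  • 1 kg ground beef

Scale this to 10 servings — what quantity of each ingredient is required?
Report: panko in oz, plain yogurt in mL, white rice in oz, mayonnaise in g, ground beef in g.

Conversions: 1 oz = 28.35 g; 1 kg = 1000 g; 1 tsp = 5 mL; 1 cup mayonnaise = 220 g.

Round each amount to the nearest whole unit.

Scaling factor: 10/2 = 5.
panko: 275 g × 5 ÷ 28.35 g/oz ≈ 49 oz
plain yogurt: 4 tsp × 5 × 5 mL/tsp = 100 mL
white rice: 8 oz × 5 = 40 oz
mayonnaise: 2.5 cup × 5 × 220 g/cup = 2750 g
ground beef: 1 kg × 5 × 1000 g/kg = 5000 g

panko: 49 oz; plain yogurt: 100 mL; white rice: 40 oz; mayonnaise: 2750 g; ground beef: 5000 g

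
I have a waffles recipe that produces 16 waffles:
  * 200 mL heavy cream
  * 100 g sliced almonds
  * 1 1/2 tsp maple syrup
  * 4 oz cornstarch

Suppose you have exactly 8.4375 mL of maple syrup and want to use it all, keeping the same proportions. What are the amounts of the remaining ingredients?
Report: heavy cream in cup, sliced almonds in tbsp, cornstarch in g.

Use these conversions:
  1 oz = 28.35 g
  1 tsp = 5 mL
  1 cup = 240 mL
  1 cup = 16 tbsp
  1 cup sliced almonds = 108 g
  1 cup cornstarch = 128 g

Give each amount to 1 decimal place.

The original recipe has 7.5 mL of maple syrup, so the scaling factor is 8.4375 ÷ 7.5 = 9/8 = 1.125.
heavy cream: 200 mL × 9/8 ÷ 240 mL/cup ≈ 0.9 cup
sliced almonds: 100 g × 9/8 ÷ 108 g/cup × 16 tbsp/cup ≈ 16.7 tbsp
cornstarch: 4 oz × 9/8 × 28.35 g/oz ≈ 127.6 g

heavy cream: 0.9 cup; sliced almonds: 16.7 tbsp; cornstarch: 127.6 g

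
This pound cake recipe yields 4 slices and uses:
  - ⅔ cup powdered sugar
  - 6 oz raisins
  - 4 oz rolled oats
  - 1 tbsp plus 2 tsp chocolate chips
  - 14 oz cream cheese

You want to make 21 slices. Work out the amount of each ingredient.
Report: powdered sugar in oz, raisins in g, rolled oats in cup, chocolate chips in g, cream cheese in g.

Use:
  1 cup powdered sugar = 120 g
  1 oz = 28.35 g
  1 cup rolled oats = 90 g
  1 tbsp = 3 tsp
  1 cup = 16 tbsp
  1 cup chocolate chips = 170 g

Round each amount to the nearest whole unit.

powdered sugar: 15 oz; raisins: 893 g; rolled oats: 7 cup; chocolate chips: 93 g; cream cheese: 2084 g

Scaling factor: 21/4 = 5.25.
powdered sugar: 2/3 cup × 21/4 × 120 g/cup ÷ 28.35 g/oz ≈ 15 oz
raisins: 6 oz × 21/4 × 28.35 g/oz ≈ 893 g
rolled oats: 4 oz × 21/4 × 28.35 g/oz ÷ 90 g/cup ≈ 7 cup
chocolate chips: (1 tbsp + 2 tsp = 5/3 tbsp) × 21/4 ÷ 16 tbsp/cup × 170 g/cup ≈ 93 g
cream cheese: 14 oz × 21/4 × 28.35 g/oz ≈ 2084 g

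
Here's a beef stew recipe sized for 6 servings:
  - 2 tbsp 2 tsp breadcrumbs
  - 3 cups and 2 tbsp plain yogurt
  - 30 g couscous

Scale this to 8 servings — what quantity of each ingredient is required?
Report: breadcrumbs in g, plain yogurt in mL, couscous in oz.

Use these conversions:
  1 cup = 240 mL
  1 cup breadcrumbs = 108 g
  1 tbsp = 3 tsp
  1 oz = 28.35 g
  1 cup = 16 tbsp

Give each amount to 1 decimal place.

breadcrumbs: 24.0 g; plain yogurt: 1000.0 mL; couscous: 1.4 oz

Scaling factor: 8/6 = 4/3.
breadcrumbs: (2 tbsp + 2 tsp = 8/3 tbsp) × 4/3 ÷ 16 tbsp/cup × 108 g/cup = 24.0 g
plain yogurt: (3 cup + 2 tbsp = 3.125 cup) × 4/3 × 240 mL/cup = 1000.0 mL
couscous: 30 g × 4/3 ÷ 28.35 g/oz ≈ 1.4 oz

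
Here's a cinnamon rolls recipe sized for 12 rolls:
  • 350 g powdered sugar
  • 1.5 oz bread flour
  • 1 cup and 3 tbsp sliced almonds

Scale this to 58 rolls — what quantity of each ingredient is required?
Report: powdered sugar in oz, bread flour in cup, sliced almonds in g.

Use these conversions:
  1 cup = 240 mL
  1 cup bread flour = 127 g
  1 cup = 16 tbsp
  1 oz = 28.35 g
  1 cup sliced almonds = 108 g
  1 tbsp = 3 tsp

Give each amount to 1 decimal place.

powdered sugar: 59.7 oz; bread flour: 1.6 cup; sliced almonds: 619.9 g

Scaling factor: 58/12 = 29/6.
powdered sugar: 350 g × 29/6 ÷ 28.35 g/oz ≈ 59.7 oz
bread flour: 1.5 oz × 29/6 × 28.35 g/oz ÷ 127 g/cup ≈ 1.6 cup
sliced almonds: (1 cup + 3 tbsp = 1.1875 cup) × 29/6 × 108 g/cup ≈ 619.9 g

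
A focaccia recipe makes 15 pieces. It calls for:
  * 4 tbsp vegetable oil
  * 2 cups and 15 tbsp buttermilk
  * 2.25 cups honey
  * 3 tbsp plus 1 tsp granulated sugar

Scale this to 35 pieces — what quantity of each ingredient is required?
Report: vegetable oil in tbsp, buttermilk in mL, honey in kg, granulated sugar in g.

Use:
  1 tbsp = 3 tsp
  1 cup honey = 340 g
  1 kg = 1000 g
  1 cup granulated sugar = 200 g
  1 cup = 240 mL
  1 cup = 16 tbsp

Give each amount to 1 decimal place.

vegetable oil: 9.3 tbsp; buttermilk: 1645.0 mL; honey: 1.8 kg; granulated sugar: 97.2 g

Scaling factor: 35/15 = 7/3.
vegetable oil: 4 tbsp × 7/3 ≈ 9.3 tbsp
buttermilk: (2 cup + 15 tbsp = 2.9375 cup) × 7/3 × 240 mL/cup = 1645.0 mL
honey: 2.25 cup × 7/3 × 340 g/cup ÷ 1000 g/kg ≈ 1.8 kg
granulated sugar: (3 tbsp + 1 tsp = 10/3 tbsp) × 7/3 ÷ 16 tbsp/cup × 200 g/cup ≈ 97.2 g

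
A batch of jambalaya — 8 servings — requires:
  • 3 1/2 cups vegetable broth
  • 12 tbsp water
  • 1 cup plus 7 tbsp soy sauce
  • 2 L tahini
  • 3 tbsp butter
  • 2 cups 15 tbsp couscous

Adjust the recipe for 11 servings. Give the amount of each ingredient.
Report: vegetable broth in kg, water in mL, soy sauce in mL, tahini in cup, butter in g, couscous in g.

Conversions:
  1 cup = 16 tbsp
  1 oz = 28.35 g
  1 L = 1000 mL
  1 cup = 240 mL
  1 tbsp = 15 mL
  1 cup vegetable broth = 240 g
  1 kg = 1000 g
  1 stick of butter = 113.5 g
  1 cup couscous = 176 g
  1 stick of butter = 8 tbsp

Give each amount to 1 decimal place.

vegetable broth: 1.2 kg; water: 247.5 mL; soy sauce: 474.4 mL; tahini: 11.5 cup; butter: 58.5 g; couscous: 710.9 g

Scaling factor: 11/8 = 1.375.
vegetable broth: 3.5 cup × 11/8 × 240 g/cup ÷ 1000 g/kg ≈ 1.2 kg
water: 12 tbsp × 11/8 × 15 mL/tbsp = 247.5 mL
soy sauce: (1 cup + 7 tbsp = 1.4375 cup) × 11/8 × 240 mL/cup ≈ 474.4 mL
tahini: 2 L × 11/8 × 1000 mL/L ÷ 240 mL/cup ≈ 11.5 cup
butter: 3 tbsp × 11/8 ÷ 8 tbsp/stick × 113.5 g/stick ≈ 58.5 g
couscous: (2 cup + 15 tbsp = 2.9375 cup) × 11/8 × 176 g/cup ≈ 710.9 g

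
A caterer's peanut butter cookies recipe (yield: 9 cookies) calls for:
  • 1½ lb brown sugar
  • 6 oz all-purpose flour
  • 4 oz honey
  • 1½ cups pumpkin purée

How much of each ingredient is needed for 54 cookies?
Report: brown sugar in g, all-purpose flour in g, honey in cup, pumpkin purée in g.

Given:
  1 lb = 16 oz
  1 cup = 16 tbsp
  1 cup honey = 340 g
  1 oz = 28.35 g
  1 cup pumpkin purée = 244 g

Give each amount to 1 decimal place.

Scaling factor: 54/9 = 6.
brown sugar: 1.5 lb × 6 × 16 oz/lb × 28.35 g/oz = 4082.4 g
all-purpose flour: 6 oz × 6 × 28.35 g/oz = 1020.6 g
honey: 4 oz × 6 × 28.35 g/oz ÷ 340 g/cup ≈ 2.0 cup
pumpkin purée: 1.5 cup × 6 × 244 g/cup = 2196.0 g

brown sugar: 4082.4 g; all-purpose flour: 1020.6 g; honey: 2.0 cup; pumpkin purée: 2196.0 g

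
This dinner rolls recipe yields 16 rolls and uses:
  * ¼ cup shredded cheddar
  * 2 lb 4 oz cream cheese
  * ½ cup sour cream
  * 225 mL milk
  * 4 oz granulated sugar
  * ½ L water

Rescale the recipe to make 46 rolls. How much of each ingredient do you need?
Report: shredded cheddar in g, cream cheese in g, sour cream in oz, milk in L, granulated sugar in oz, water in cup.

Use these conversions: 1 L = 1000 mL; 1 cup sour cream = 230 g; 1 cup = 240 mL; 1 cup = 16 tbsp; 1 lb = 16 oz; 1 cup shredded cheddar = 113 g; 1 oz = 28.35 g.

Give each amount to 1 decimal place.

shredded cheddar: 81.2 g; cream cheese: 2934.2 g; sour cream: 11.7 oz; milk: 0.6 L; granulated sugar: 11.5 oz; water: 6.0 cup

Scaling factor: 46/16 = 23/8 = 2.875.
shredded cheddar: 0.25 cup × 23/8 × 113 g/cup ≈ 81.2 g
cream cheese: (2 lb + 4 oz = 2.25 lb) × 23/8 × 16 oz/lb × 28.35 g/oz ≈ 2934.2 g
sour cream: 0.5 cup × 23/8 × 230 g/cup ÷ 28.35 g/oz ≈ 11.7 oz
milk: 225 mL × 23/8 ÷ 1000 mL/L ≈ 0.6 L
granulated sugar: 4 oz × 23/8 = 11.5 oz
water: 0.5 L × 23/8 × 1000 mL/L ÷ 240 mL/cup ≈ 6.0 cup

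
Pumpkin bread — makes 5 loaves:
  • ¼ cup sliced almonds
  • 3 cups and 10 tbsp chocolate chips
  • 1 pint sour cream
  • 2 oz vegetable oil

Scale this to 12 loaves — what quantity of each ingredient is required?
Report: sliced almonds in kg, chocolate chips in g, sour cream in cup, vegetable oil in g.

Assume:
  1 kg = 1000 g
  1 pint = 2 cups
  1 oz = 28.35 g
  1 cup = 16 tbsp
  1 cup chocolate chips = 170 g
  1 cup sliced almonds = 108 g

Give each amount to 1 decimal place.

Scaling factor: 12/5 = 2.4.
sliced almonds: 0.25 cup × 12/5 × 108 g/cup ÷ 1000 g/kg ≈ 0.1 kg
chocolate chips: (3 cup + 10 tbsp = 3.625 cup) × 12/5 × 170 g/cup = 1479.0 g
sour cream: 1 pint × 12/5 × 2 cup/pint = 4.8 cup
vegetable oil: 2 oz × 12/5 × 28.35 g/oz ≈ 136.1 g

sliced almonds: 0.1 kg; chocolate chips: 1479.0 g; sour cream: 4.8 cup; vegetable oil: 136.1 g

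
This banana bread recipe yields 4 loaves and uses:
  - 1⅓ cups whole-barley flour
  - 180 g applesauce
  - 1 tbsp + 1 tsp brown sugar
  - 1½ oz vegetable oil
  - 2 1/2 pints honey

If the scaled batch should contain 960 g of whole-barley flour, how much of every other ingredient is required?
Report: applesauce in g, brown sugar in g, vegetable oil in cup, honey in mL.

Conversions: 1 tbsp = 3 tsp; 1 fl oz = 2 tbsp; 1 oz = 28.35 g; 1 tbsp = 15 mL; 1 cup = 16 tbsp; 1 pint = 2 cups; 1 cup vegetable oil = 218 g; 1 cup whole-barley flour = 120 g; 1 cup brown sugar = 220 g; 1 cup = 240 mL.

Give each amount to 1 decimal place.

applesauce: 1080.0 g; brown sugar: 110.0 g; vegetable oil: 1.2 cup; honey: 7200.0 mL

The original recipe has 160 g of whole-barley flour, so the scaling factor is 960 ÷ 160 = 6.
applesauce: 180 g × 6 = 1080.0 g
brown sugar: (1 tbsp + 1 tsp = 4/3 tbsp) × 6 ÷ 16 tbsp/cup × 220 g/cup = 110.0 g
vegetable oil: 1.5 oz × 6 × 28.35 g/oz ÷ 218 g/cup ≈ 1.2 cup
honey: 2.5 pint × 6 × 2 cup/pint × 240 mL/cup = 7200.0 mL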